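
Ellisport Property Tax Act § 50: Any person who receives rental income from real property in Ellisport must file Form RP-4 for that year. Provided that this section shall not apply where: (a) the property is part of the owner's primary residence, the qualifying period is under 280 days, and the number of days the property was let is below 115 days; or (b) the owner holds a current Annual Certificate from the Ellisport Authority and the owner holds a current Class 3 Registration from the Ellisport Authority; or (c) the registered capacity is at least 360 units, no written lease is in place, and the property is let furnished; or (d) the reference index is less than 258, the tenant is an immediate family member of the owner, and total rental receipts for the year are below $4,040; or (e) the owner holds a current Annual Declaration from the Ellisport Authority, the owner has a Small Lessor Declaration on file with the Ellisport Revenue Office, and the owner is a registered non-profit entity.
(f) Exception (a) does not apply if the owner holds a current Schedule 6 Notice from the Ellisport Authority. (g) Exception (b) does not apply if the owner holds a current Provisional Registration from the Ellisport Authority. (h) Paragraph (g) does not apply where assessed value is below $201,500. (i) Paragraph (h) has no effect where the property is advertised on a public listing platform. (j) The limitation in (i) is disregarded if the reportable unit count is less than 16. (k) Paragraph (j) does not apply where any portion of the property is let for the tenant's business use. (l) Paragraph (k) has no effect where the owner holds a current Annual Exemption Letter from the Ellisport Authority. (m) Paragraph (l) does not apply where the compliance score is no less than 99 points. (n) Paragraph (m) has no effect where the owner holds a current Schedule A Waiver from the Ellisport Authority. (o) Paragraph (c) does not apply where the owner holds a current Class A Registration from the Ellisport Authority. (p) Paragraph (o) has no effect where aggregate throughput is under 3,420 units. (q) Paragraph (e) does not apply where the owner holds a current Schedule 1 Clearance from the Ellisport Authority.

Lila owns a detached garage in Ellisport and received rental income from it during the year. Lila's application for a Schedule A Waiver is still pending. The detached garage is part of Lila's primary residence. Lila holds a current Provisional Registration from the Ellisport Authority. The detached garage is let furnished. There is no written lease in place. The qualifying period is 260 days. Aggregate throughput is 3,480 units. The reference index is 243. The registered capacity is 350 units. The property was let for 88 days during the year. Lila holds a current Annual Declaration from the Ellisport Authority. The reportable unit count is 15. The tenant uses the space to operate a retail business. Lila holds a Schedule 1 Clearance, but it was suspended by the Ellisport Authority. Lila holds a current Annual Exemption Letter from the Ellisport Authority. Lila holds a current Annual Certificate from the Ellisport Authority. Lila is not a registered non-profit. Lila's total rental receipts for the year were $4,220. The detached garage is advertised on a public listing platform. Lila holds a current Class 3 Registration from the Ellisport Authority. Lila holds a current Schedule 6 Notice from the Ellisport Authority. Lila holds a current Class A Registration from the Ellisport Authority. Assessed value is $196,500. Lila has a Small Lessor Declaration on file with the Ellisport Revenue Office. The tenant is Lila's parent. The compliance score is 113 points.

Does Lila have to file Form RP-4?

Exception (a) is satisfied on its face — the detached garage is part of the primary residence; the qualifying period is 260 days, under the 280 days limit; the number of days the property was let is 88 days, below the 115 days limit. But: (f) operates — a current Schedule 6 Notice is held. Exception (a) does not apply.
All of (b)'s requirements are met (a current Annual Certificate is held; a current Class 3 Registration is held). Turning to paragraphs (g)–(n): (g) operates against (b): a current Provisional Registration is held. (h) operates (assessed value is $196,500, below the $201,500 limit), but is displaced by (i): (i) is triggered — the property is publicly advertised. (j) applies (the reportable unit count is 15, less than the 16 limit), but yields to (k): (k) is engaged — the space is let for business use. (l) applies (a current Annual Exemption Letter is held), but is itself disapplied by (m): (m) is engaged — the compliance score is 113 points, meeting the 99 points threshold. (n) does not operate here (there is no Schedule A Waiver in force), so (m) stands. Exception (b) does not apply.
Exception (c) does not apply: the registered capacity is 350 units, short of 360 units.
Exception (d) requires that total rental receipts for the year are below $4,040; but total rental receipts for the year are $4,220, not below $4,040, so (d) is unavailable.
Exception (e) fails — Lila is not a registered non-profit.
Every exception is unavailable, so the rule governs.

Yes — Lila must file Form RP-4.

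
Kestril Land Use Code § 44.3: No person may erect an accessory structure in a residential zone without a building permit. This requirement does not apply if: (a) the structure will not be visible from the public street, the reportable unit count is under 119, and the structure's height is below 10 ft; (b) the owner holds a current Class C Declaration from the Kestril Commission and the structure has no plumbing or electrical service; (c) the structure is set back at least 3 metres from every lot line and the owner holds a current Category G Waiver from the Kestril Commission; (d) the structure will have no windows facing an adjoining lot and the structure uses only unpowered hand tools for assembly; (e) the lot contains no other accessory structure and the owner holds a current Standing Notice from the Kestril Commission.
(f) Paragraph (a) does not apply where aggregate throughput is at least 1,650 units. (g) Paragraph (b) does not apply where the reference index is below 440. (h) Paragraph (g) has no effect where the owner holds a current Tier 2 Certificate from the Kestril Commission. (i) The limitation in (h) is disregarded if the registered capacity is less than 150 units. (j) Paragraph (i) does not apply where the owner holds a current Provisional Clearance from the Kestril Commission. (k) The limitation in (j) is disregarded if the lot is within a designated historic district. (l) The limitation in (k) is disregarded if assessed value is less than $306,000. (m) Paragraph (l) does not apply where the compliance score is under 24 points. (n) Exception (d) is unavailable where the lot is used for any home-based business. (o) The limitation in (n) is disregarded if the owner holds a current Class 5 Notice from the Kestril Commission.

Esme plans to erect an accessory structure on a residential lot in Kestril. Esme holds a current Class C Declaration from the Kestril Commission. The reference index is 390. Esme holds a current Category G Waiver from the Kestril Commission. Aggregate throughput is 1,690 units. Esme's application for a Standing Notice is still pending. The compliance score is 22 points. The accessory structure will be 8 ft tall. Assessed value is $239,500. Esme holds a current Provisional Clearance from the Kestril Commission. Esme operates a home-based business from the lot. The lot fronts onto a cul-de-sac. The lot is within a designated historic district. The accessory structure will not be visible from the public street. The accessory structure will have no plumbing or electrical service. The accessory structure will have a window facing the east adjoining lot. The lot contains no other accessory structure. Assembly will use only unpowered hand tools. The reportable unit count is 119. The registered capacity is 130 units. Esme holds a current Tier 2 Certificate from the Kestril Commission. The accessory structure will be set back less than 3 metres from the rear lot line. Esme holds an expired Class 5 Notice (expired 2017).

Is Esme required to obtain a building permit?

Yes — Esme must obtain a building permit.

Exception (a) fails — the reportable unit count is 119, not under 119.
Exception (b): a current Class C Declaration is held; there is no plumbing or electrical service — every condition holds. Turning to paragraphs (g)–(m): (g) operates — the reference index is 390, below the 440 limit. (h) would limit (g) — a current Tier 2 Certificate is held — but (i) sets (h) aside: (i) is engaged — the registered capacity is 130 units, less than the 150 units limit. (j) is triggered (a current Provisional Clearance is held), but yields to (k): (k) operates — the lot is in a historic district. (l) would limit (k) — assessed value is $239,500, less than the $306,000 limit — but (m) sets (l) aside: (m) operates — the compliance score is 22 points, under the 24 points limit. So (b) is unavailable.
Exception (c) requires that the structure is set back at least 3 metres from every lot line; but the rear setback is under 3 m, so (c) is unavailable.
Exception (d) does not apply: a window faces an adjoining lot.
Exception (e) fails — no current Standing Notice is held.
No exception displaces § 44.3.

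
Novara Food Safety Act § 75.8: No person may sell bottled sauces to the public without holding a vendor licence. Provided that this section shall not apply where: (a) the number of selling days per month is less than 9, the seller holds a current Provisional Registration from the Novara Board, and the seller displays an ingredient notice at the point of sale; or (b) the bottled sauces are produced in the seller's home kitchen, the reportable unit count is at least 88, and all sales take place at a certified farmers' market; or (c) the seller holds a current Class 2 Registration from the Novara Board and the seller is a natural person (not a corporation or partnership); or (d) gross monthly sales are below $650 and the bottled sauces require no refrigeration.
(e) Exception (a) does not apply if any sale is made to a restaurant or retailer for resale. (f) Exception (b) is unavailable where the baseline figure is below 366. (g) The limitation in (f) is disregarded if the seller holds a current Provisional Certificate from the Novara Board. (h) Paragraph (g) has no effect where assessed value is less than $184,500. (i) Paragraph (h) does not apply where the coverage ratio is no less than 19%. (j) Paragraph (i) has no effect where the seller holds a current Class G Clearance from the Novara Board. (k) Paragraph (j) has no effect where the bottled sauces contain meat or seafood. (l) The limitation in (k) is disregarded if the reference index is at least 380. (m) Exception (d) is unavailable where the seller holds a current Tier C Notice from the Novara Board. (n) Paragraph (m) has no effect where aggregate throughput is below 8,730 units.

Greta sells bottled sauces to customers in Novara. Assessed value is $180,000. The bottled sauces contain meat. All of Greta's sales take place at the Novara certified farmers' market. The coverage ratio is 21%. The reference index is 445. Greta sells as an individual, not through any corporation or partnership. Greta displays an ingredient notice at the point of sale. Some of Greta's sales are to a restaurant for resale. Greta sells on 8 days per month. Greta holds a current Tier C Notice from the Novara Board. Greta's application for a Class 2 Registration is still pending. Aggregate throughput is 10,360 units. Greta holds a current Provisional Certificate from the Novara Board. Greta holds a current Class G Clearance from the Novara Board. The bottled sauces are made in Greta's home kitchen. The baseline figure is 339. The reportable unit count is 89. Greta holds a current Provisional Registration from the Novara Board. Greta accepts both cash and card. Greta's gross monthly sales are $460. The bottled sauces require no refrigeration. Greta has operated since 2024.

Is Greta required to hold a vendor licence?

Exception (a): the number of selling days per month is 8, less than the 9 limit; a current Provisional Registration is held; an ingredient notice is displayed — every condition holds. Turning to paragraph (e): (e) operates against (a): some sales are to a restaurant for resale. Exception (a) does not apply.
Exception (b) is satisfied on its face — the bottled sauces are home-kitchen produced; the reportable unit count is 89, meeting the 88 threshold; all sales are at a certified farmers' market. But applying paragraphs (f)–(l): (f) is triggered — the baseline figure is 339, below the 366 limit. (g) would limit (f) — a current Provisional Certificate is held — but (h) sets (g) aside: (h) operates against (g): assessed value is $180,000, less than the $184,500 limit. (i) would limit (h) — the coverage ratio is 21%, meeting the 19% threshold — but (j) sets (i) aside: (j) is engaged — a current Class G Clearance is held. (k) is triggered (the bottled sauces contain meat), but is itself disapplied by (l): (l) operates against (k): the reference index is 445, meeting the 380 threshold. Exception (b) does not apply.
Exception (c) requires that the seller holds a current Class 2 Registration from the Novara Board; but no current Class 2 Registration is held, so (c) is unavailable.
Exception (d)'s conditions are all satisfied: gross monthly sales are $460, below the $650 limit; the bottled sauces are shelf-stable. But applying paragraphs (m)–(n): (m) operates against (d): a current Tier C Notice is held. (n) is not engaged (aggregate throughput is 10,360 units, not below 8,730 units), so (m) stands. (d) is therefore removed.
No exception applies. The general rule governs.

Yes — Greta must hold a vendor licence.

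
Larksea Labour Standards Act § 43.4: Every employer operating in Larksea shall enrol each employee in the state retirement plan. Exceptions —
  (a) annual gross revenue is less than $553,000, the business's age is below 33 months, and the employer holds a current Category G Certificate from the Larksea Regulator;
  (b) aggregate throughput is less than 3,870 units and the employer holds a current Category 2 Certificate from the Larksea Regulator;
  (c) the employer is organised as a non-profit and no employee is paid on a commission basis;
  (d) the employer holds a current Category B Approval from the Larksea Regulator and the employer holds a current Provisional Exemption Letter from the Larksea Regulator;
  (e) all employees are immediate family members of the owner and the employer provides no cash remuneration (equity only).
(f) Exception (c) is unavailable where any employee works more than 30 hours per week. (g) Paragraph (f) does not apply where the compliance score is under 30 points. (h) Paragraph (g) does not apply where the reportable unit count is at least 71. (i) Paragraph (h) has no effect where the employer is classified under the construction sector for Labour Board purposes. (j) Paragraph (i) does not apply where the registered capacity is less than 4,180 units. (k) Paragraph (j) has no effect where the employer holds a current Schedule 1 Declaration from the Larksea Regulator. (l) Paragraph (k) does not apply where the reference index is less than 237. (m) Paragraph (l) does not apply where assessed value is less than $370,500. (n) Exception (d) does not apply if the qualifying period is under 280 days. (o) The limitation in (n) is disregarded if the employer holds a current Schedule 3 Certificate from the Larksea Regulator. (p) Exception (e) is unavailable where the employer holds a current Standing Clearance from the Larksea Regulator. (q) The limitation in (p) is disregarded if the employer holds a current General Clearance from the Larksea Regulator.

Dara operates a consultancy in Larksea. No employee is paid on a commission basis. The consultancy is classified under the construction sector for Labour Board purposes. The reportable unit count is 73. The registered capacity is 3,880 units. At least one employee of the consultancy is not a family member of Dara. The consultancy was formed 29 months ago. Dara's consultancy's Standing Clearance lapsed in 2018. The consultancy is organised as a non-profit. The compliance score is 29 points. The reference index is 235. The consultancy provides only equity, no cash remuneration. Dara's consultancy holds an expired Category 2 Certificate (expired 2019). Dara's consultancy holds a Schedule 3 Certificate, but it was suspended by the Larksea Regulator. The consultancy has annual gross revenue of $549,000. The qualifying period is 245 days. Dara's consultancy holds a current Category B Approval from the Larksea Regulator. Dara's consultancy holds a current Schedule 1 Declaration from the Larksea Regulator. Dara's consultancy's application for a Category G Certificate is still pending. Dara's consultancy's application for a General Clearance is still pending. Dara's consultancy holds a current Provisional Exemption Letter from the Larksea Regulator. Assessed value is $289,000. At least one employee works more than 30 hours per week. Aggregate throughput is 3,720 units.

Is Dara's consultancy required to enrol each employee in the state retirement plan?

Exception (a) does not apply: no current Category G Certificate is held.
Exception (b) does not apply: no current Category 2 Certificate is held.
Exception (c): the employer is a non-profit; no employee is paid on commission — every condition holds. As to paragraphs (f)–(m): (f) applies (at least one employee exceeds 30 hours/week), but is itself disapplied by (g): (g) operates — the compliance score is 29 points, under the 30 points limit. (h) operates (the reportable unit count is 73, meeting the 71 threshold), but is itself disapplied by (i): (i) operates against (h): the consultancy is classified under the construction sector. (j) operates (the registered capacity is 3,880 units, less than the 4,180 units limit), but is itself disapplied by (k): (k) applies — a current Schedule 1 Declaration is held. (l) is engaged (the reference index is 235, less than the 237 limit), but is itself disapplied by (m): (m) is triggered — assessed value is $289,000, less than the $370,500 limit. Exception (c) stands.
Exception (d)'s conditions are all satisfied: a current Category B Approval is held; a current Provisional Exemption Letter is held. But: (n) is triggered — the qualifying period is 245 days, under the 280 days limit. (o), which would lift (n), is not engaged — the Schedule 3 Certificate is not current. Exception (d) does not apply.
Exception (e) fails — at least one employee is not a family member.

No — exception (c) applies; Dara's consultancy is not required to enrol each employee in the state retirement plan.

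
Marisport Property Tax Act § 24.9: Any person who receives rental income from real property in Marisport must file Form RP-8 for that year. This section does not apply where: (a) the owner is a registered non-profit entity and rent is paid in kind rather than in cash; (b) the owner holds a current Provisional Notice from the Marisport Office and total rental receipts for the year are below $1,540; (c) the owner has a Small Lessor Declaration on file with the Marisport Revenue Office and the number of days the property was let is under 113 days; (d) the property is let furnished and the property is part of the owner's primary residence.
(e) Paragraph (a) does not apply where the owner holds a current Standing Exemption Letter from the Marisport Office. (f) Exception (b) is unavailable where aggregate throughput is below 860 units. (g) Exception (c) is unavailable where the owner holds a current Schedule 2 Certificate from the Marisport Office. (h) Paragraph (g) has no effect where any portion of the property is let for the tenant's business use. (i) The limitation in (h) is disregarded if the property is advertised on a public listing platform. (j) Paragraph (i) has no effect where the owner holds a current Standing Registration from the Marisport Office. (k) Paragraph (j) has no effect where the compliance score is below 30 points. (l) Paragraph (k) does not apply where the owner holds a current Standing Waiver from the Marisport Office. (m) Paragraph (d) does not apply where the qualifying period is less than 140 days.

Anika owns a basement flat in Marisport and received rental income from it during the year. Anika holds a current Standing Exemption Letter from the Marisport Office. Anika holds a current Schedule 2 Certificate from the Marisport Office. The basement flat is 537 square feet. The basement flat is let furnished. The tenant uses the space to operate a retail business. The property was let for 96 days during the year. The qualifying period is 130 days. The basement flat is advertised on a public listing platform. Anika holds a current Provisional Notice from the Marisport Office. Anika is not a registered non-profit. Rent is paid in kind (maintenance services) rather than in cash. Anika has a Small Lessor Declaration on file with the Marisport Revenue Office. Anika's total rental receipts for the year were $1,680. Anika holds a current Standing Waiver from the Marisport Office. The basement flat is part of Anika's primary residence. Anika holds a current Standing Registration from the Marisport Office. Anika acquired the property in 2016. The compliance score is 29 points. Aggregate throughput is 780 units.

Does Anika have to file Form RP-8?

No — exception (c) applies; Anika is not required to file Form RP-8.

Exception (a) requires that the owner is a registered non-profit entity; but Anika is not a registered non-profit, so (a) is unavailable.
Exception (b) fails — total rental receipts for the year are $1,680, not below $1,540.
Exception (c) is satisfied on its face — a Small Lessor Declaration is on file; the number of days the property was let is 96 days, under the 113 days limit. Under paragraphs (g)–(l): (g) would limit (c) — a current Schedule 2 Certificate is held — but (h) sets (g) aside: (h) is triggered — the space is let for business use. (i) operates (the property is publicly advertised), but yields to (j): (j) applies — a current Standing Registration is held. (k) applies (the compliance score is 29 points, below the 30 points limit), but is set aside by (l): (l) operates — a current Standing Waiver is held. Exception (c) stands.
Exception (d): the property is let furnished; the basement flat is part of the primary residence — every condition holds. Turning to paragraph (m): (m) applies — the qualifying period is 130 days, less than the 140 days limit. (d) is therefore removed.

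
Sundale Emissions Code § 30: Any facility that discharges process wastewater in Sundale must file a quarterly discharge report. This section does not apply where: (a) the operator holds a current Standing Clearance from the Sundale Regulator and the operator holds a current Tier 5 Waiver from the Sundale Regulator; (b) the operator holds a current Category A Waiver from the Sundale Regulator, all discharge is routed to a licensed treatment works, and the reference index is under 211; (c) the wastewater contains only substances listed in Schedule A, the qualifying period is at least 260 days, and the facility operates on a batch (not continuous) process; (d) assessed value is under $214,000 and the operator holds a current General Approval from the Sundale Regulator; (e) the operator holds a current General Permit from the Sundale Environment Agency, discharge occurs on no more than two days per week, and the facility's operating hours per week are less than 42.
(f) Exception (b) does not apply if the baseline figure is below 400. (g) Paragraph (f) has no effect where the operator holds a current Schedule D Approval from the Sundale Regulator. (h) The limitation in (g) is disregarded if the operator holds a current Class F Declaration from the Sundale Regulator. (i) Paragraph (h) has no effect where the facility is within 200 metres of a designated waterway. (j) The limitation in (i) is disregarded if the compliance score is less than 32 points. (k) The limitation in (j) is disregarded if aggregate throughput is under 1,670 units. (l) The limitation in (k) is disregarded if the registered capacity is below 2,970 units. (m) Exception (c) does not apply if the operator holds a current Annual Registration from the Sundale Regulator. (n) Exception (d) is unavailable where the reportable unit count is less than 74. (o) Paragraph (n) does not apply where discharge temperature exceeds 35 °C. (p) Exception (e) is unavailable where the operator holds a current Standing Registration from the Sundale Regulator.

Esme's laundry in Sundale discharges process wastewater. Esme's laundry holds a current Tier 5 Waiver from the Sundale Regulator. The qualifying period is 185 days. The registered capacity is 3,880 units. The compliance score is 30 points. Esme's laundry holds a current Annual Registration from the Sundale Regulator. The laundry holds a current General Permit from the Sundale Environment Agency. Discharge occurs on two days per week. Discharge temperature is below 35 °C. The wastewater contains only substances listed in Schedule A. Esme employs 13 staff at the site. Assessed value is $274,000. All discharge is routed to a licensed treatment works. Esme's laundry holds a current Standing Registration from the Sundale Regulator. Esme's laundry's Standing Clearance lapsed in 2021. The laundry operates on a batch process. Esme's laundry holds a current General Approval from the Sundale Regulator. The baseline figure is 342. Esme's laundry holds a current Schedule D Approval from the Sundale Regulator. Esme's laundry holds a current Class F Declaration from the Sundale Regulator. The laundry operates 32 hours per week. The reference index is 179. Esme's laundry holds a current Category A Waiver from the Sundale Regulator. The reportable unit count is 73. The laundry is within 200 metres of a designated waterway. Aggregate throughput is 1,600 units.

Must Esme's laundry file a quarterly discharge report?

Exception (a) requires that the operator holds a current Standing Clearance from the Sundale Regulator; but the Standing Clearance is not current, so (a) is unavailable.
Exception (b)'s conditions are all satisfied: a current Category A Waiver is held; discharge is routed to a licensed treatment works; the reference index is 179, under the 211 limit. Under paragraphs (f)–(l): (f) applies (the baseline figure is 342, below the 400 limit), but is set aside by (g): (g) operates against (f): a current Schedule D Approval is held. (h) would limit (g) — a current Class F Declaration is held — but (i) sets (h) aside: (i) operates — the laundry is within 200 m of a designated waterway. (j) applies (the compliance score is 30 points, less than the 32 points limit), but is set aside by (k): (k) is engaged — aggregate throughput is 1,600 units, under the 1,670 units limit. (l) is inapplicable (the registered capacity is 3,880 units, not below 2,970 units), so (k) stands. Exception (b) stands.
Exception (c) does not apply: the qualifying period is 185 days, short of 260 days.
Exception (d) does not apply: assessed value is $274,000, not under $214,000.
Exception (e): a current General Permit is held; discharge occurs on no more than two days per week; the facility's operating hours per week are 32, less than the 42 limit — every condition holds. But applying paragraph (p): (p) operates against (e): a current Standing Registration is held. So (e) is unavailable.

No — exception (b) applies; Esme's laundry is not required to file a quarterly discharge report.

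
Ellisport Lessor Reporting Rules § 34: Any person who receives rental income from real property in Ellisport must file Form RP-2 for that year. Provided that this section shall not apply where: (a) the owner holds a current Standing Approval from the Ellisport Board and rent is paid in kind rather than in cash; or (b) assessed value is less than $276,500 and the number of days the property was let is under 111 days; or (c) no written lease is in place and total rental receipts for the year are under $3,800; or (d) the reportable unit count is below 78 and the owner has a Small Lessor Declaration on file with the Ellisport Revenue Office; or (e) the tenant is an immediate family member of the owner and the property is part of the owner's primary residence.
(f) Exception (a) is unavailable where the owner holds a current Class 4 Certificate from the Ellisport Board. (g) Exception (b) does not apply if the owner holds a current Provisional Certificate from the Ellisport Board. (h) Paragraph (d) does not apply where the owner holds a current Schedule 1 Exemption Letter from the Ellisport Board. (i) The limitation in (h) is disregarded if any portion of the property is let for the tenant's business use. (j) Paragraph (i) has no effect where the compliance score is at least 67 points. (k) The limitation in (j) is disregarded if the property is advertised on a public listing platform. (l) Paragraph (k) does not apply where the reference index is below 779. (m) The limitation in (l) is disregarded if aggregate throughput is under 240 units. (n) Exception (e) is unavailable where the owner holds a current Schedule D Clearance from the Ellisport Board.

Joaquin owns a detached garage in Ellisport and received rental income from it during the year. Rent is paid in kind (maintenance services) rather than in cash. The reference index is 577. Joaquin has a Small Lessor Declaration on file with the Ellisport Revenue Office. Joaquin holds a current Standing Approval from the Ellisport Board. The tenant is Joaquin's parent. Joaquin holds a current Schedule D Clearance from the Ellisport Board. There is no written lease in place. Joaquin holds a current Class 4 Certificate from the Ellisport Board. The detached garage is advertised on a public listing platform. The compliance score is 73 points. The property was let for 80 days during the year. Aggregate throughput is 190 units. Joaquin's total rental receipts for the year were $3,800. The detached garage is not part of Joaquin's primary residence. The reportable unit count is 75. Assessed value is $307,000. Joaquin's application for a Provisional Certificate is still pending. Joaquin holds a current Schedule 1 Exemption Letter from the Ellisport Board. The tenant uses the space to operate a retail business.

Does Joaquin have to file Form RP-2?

All of (a)'s requirements are met (a current Standing Approval is held; rent is paid in kind). Turning to paragraph (f): (f) is triggered — a current Class 4 Certificate is held. So (a) is unavailable.
Exception (b) does not apply: assessed value is $307,000, not less than $276,500.
Exception (c) requires that total rental receipts for the year are under $3,800; but total rental receipts for the year are $3,800, not under $3,800, so (c) is unavailable.
Exception (d)'s conditions are all satisfied: the reportable unit count is 75, below the 78 limit; a Small Lessor Declaration is on file. Considering the limiting provisions: (h) applies (a current Schedule 1 Exemption Letter is held), but is displaced by (i): (i) operates against (h): the space is let for business use. (j) applies (the compliance score is 73 points, meeting the 67 points threshold), but is set aside by (k): (k) is triggered — the property is publicly advertised. (l) operates (the reference index is 577, below the 779 limit), but is set aside by (m): (m) operates — aggregate throughput is 190 units, under the 240 units limit. (d) remains available.
Exception (e) fails — the detached garage is not part of the primary residence.

No — exception (d) applies; Joaquin is not required to file Form RP-2.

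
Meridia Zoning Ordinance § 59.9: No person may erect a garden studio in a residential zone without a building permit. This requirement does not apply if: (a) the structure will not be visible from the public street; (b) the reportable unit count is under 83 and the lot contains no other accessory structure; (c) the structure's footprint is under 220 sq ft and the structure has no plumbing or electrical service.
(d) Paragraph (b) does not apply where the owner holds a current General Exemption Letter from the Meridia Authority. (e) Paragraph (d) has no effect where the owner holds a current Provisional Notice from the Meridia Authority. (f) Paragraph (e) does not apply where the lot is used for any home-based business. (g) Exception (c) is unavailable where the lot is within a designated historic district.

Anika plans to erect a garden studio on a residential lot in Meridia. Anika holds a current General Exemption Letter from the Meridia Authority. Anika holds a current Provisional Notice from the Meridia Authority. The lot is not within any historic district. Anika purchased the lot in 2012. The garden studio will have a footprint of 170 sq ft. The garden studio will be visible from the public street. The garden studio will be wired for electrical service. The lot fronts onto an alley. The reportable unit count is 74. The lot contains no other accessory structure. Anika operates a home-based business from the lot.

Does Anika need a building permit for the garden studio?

Exception (a) requires that the structure will not be visible from the public street; but the structure will be visible from the street, so (a) is unavailable.
All of (b)'s requirements are met (the reportable unit count is 74, under the 83 limit; the lot has no other accessory structure). But: (d) operates against (b): a current General Exemption Letter is held. (e) is engaged (a current Provisional Notice is held), but yields to (f): (f) operates — a home-based business operates on the lot. So (b) is unavailable.
Exception (c) does not apply: electrical service is planned.
No exception displaces § 59.9.

Yes — Anika must obtain a building permit.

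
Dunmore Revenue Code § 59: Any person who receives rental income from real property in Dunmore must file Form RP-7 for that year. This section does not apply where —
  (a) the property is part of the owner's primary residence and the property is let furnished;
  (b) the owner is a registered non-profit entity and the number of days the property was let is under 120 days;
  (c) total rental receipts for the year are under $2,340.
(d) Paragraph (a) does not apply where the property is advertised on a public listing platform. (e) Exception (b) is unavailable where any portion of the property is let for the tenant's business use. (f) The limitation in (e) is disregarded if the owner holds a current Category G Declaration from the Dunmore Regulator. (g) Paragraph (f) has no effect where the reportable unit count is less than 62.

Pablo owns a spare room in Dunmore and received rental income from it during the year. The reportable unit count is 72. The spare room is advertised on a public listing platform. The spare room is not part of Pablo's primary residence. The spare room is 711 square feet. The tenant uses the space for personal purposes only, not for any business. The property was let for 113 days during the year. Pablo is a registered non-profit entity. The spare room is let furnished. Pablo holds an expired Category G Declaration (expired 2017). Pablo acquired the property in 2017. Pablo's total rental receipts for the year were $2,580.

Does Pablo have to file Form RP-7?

No — exception (b) applies; Pablo is not required to file Form RP-7.

Exception (a) does not apply: the spare room is not part of the primary residence.
Exception (b)'s conditions are all satisfied: Pablo is a registered non-profit; the number of days the property was let is 113 days, under the 120 days limit. As to paragraphs (e)–(g): (e) is not engaged — the space is used for personal purposes only. So (b) applies.
Exception (c) requires that total rental receipts for the year are under $2,340; but total rental receipts for the year are $2,580, not under $2,340, so (c) is unavailable.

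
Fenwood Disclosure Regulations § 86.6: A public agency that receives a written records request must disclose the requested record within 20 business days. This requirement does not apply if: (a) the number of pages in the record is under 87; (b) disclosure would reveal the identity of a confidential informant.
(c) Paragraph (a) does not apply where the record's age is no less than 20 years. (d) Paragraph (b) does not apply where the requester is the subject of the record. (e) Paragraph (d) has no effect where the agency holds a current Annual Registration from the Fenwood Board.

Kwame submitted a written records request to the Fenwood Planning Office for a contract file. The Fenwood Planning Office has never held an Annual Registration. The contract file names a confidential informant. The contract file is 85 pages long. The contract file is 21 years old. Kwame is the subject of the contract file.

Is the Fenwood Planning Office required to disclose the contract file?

Yes — the Fenwood Planning Office must disclose the contract file.

Exception (a)'s conditions are all satisfied: the number of pages in the record is 85, under the 87 limit. But applying paragraph (c): (c) operates against (a): the record's age is 21 years, meeting the 20 years threshold. (a) is therefore removed.
All of (b)'s requirements are met (the contract file names a confidential informant). Turning to paragraphs (d)–(e): (d) is engaged — Kwame is the subject of the contract file. (e), which would lift (d), is inapplicable — there is no Annual Registration in force. So (b) is unavailable.
None of the exceptions is available; § 86.6 applies in full.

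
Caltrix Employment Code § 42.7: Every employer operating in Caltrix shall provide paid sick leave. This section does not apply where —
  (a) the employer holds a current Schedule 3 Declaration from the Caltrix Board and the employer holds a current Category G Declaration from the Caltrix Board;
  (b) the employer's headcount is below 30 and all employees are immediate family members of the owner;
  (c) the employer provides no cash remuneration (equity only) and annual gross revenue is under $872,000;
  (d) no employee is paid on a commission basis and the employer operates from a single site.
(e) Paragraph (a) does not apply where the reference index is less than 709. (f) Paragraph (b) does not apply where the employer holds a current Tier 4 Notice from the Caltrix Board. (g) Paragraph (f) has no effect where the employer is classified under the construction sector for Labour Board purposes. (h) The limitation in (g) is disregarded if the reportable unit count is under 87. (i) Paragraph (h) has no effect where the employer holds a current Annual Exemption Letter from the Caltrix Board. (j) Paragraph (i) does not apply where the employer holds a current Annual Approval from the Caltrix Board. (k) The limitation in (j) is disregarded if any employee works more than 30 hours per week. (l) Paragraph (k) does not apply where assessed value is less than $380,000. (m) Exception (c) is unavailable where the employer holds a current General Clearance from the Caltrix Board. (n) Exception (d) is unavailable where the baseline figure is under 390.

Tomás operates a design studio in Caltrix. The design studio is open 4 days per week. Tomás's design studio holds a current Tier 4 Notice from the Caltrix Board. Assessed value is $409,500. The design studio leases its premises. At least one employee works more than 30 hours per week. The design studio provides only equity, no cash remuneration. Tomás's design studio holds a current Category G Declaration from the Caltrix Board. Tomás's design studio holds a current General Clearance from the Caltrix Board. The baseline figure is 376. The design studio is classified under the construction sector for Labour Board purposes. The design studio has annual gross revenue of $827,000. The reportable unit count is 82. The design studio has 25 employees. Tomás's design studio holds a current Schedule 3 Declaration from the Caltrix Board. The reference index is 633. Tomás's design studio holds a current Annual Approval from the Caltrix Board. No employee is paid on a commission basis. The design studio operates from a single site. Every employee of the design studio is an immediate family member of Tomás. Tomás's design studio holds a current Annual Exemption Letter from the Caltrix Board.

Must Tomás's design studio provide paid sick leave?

Exception (a)'s conditions are all satisfied: a current Schedule 3 Declaration is held; a current Category G Declaration is held. Turning to paragraph (e): (e) operates — the reference index is 633, less than the 709 limit. (a) is therefore removed.
Exception (b) is satisfied on its face — the employer's headcount is 25, below the 30 limit; every employee is an immediate family member. Applying paragraphs (f)–(l): (f) would limit (b) — a current Tier 4 Notice is held — but (g) sets (f) aside: (g) operates against (f): the design studio is classified under the construction sector. (h) would limit (g) — the reportable unit count is 82, under the 87 limit — but (i) sets (h) aside: (i) operates against (h): a current Annual Exemption Letter is held. (j) would limit (i) — a current Annual Approval is held — but (k) sets (j) aside: (k) operates — at least one employee exceeds 30 hours/week. (l) is not engaged (assessed value is $409,500, not less than $380,000), so (k) stands. (b) remains available.
Exception (c): remuneration is equity-only; annual gross revenue is $827,000, under the $872,000 limit — every condition holds. But: (m) operates — a current General Clearance is held. (c) is therefore removed.
All of (d)'s requirements are met (no employee is paid on commission; the employer operates from a single site). Turning to paragraph (n): (n) operates against (d): the baseline figure is 376, under the 390 limit. Exception (d) does not apply.

No — exception (b) applies; Tomás's design studio is not required to provide paid sick leave.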